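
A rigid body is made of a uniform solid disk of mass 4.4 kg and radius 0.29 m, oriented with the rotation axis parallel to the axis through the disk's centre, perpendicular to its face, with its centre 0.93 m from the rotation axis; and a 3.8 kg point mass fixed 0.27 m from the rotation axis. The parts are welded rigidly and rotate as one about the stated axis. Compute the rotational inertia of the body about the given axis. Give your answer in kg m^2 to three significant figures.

4.27

Solid disk: I_cm = (1/2)MR² = (1/2)(4.4)(0.29)² = 0.18502 kg m^2; centre at d = 0.93 m, so the parallel axis theorem gives I = 0.18502 + (4.4)(0.93)² = 3.9906 kg m^2.
Point mass: I_cm = 0; centre at d = 0.27 m, so the parallel axis theorem gives I = 0 + (3.8)(0.27)² = 0.27702 kg m^2.
Total I = 3.9906 + 0.27702 = 4.2676 kg m^2.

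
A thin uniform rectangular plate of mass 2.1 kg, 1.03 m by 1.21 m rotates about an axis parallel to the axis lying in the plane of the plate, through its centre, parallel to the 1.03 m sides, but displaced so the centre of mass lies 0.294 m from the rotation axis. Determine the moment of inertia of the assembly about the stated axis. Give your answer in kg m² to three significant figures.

0.438

I_cm = (1/12)Mb² = (1/12)(2.1)(1.21)² = 0.25622 kg m²; centre at d = 0.294 m, so the parallel axis theorem gives I = 0.25622 + (2.1)(0.294)² = 0.43773 kg m².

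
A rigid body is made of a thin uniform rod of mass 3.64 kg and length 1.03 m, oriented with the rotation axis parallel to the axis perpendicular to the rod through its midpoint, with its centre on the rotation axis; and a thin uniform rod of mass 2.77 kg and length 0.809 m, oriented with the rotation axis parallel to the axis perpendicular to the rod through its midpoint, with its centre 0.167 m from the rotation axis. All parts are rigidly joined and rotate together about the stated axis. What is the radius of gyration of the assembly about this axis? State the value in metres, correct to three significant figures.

Thin rod: I_cm = (1/12)ML² = (1/12)(3.64)(1.03)² = 0.32181 kg·m²; axis through the centre, so I = 0.32181 kg·m².
Thin rod: I_cm = (1/12)ML² = (1/12)(2.77)(0.809)² = 0.15108 kg·m²; centre at d = 0.167 m, so the parallel axis theorem gives I = 0.15108 + (2.77)(0.167)² = 0.22833 kg·m².
Total I = 0.55013 kg·m²; total mass M = 6.41 kg.
k = √(I/M) = √(0.55013/6.41) = 0.29296 m.

0.293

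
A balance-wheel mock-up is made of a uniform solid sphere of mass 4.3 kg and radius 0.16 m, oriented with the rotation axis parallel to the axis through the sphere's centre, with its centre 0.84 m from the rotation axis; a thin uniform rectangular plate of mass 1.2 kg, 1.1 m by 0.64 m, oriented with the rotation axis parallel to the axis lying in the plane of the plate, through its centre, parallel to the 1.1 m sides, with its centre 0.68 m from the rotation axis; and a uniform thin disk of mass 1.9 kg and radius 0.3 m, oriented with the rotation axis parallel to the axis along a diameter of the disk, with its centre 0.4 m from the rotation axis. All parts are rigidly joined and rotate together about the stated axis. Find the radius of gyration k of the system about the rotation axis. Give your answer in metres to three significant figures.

0.737

Solid sphere: I_cm = (2/5)MR² = (2/5)(4.3)(0.16)² = 0.044032 kg·m²; centre at d = 0.84 m, so I = I_cm + Md² gives I = 0.044032 + (4.3)(0.84)² = 3.0781 kg·m².
Rectangular plate: I_cm = (1/12)Mb² = (1/12)(1.2)(0.64)² = 0.04096 kg·m²; centre at d = 0.68 m, so I = I_cm + Md² gives I = 0.04096 + (1.2)(0.68)² = 0.59584 kg·m².
Thin disk: I_cm = (1/4)MR² = (1/4)(1.9)(0.3)² = 0.04275 kg·m²; centre at d = 0.4 m, so I = I_cm + Md² gives I = 0.04275 + (1.9)(0.4)² = 0.34675 kg·m².
Total I = 4.0207 kg·m²; total mass M = 7.4 kg.
k = √(I/M) = √(4.0207/7.4) = 0.73711 m.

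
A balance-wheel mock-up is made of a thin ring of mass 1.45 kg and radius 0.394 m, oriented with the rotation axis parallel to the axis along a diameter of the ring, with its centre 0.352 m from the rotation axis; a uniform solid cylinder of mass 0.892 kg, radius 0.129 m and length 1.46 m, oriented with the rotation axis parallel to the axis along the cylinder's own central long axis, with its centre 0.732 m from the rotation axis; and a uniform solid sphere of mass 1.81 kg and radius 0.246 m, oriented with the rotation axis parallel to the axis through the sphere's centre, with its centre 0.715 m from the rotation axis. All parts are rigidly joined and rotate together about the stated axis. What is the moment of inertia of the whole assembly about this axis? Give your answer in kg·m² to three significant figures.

Thin ring: I_cm = (1/2)MR² = (1/2)(1.45)(0.394)² = 0.11255 kg·m²; centre at d = 0.352 m, so I = I_cm + Md² gives I = 0.11255 + (1.45)(0.352)² = 0.29221 kg·m².
Solid cylinder: I_cm = (1/2)MR² = (1/2)(0.892)(0.129)² = 0.0074219 kg·m²; centre at d = 0.732 m, so I = I_cm + Md² gives I = 0.0074219 + (0.892)(0.732)² = 0.48538 kg·m².
Solid sphere: I_cm = (2/5)MR² = (2/5)(1.81)(0.246)² = 0.043814 kg·m²; centre at d = 0.715 m, so I = I_cm + Md² gives I = 0.043814 + (1.81)(0.715)² = 0.96913 kg·m².
Total I = 0.29221 + 0.48538 + 0.96913 = 1.7467 kg·m².

1.75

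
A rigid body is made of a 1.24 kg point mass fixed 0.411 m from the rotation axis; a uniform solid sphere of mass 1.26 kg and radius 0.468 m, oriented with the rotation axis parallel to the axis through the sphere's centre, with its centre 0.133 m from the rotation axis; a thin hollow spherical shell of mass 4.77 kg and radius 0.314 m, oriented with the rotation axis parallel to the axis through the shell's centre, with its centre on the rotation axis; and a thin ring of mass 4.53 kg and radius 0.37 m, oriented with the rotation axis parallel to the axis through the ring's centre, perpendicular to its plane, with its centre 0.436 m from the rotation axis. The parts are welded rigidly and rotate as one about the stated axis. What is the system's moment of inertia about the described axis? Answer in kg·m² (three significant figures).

Point mass: I_cm = 0; centre at d = 0.411 m, so I = I_cm + Md² gives I = 0 + (1.24)(0.411)² = 0.20946 kg·m².
Solid sphere: I_cm = (2/5)MR² = (2/5)(1.26)(0.468)² = 0.11039 kg·m²; centre at d = 0.133 m, so I = I_cm + Md² gives I = 0.11039 + (1.26)(0.133)² = 0.13268 kg·m².
Spherical shell: I_cm = (2/3)MR² = (2/3)(4.77)(0.314)² = 0.31354 kg·m²; axis through the centre, so I = 0.31354 kg·m².
Thin ring: I_cm = MR² = (4.53)(0.37)² = 0.62016 kg·m²; centre at d = 0.436 m, so I = I_cm + Md² gives I = 0.62016 + (4.53)(0.436)² = 1.4813 kg·m².
Total I = 0.20946 + 0.13268 + 0.31354 + 1.4813 = 2.137 kg·m².

2.14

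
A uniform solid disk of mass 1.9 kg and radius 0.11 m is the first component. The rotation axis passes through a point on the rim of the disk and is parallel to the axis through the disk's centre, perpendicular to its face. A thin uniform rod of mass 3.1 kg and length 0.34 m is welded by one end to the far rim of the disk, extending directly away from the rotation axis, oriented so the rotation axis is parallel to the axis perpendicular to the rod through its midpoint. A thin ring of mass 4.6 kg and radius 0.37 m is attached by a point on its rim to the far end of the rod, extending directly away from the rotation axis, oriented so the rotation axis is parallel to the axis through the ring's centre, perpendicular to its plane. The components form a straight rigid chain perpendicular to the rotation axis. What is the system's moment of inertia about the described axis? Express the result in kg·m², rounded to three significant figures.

Solid disk: I_cm = (1/2)MR² = (1/2)(1.9)(0.11)² = 0.011495 kg·m²; centre at d = 0.11 m, so I = I_cm + Md² gives I = 0.011495 + (1.9)(0.11)² = 0.034485 kg·m².
Thin rod: I_cm = (1/12)ML² = (1/12)(3.1)(0.34)² = 0.029863 kg·m²; centre at d = 0.11 + 0.11 + 0.17 = 0.39 m, so I = I_cm + Md² gives I = 0.029863 + (3.1)(0.39)² = 0.50137 kg·m².
Thin ring: I_cm = MR² = (4.6)(0.37)² = 0.62974 kg·m²; centre at d = 0.11 + 0.11 + 0.17 + 0.17 + 0.37 = 0.93 m, so I = I_cm + Md² gives I = 0.62974 + (4.6)(0.93)² = 4.6083 kg·m².
Total I = 0.034485 + 0.50137 + 4.6083 = 5.1441 kg·m².

5.14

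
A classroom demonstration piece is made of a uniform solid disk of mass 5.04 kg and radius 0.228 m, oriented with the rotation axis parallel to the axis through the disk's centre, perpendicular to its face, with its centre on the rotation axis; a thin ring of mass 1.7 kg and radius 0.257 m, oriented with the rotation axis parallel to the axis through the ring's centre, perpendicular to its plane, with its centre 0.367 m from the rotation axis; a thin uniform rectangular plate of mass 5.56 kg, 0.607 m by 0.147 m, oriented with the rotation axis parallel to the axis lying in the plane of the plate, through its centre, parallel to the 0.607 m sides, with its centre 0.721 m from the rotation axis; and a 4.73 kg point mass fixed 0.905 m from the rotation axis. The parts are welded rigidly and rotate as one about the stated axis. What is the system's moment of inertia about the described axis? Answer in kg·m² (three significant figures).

7.25

Solid disk: I_cm = (1/2)MR² = (1/2)(5.04)(0.228)² = 0.131 kg·m²; axis through the centre, so I = 0.131 kg·m².
Thin ring: I_cm = MR² = (1.7)(0.257)² = 0.11228 kg·m²; centre at d = 0.367 m, so the parallel axis theorem gives I = 0.11228 + (1.7)(0.367)² = 0.34125 kg·m².
Rectangular plate: I_cm = (1/12)Mb² = (1/12)(5.56)(0.147)² = 0.010012 kg·m²; centre at d = 0.721 m, so the parallel axis theorem gives I = 0.010012 + (5.56)(0.721)² = 2.9003 kg·m².
Point mass: I_cm = 0; centre at d = 0.905 m, so the parallel axis theorem gives I = 0 + (4.73)(0.905)² = 3.874 kg·m².
Total I = 0.131 + 0.34125 + 2.9003 + 3.874 = 7.2466 kg·m².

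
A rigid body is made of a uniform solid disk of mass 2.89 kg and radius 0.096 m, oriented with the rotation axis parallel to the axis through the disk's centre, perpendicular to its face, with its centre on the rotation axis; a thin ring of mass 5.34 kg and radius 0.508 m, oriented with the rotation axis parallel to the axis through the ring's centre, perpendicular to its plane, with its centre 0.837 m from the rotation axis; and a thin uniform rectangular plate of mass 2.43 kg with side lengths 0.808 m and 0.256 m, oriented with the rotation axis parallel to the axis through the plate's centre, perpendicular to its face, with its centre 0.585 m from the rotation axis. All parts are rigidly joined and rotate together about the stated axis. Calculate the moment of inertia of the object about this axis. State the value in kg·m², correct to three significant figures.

Solid disk: I_cm = (1/2)MR² = (1/2)(2.89)(0.096)² = 0.013317 kg·m²; axis through the centre, so I = 0.013317 kg·m².
Thin ring: I_cm = MR² = (5.34)(0.508)² = 1.3781 kg·m²; centre at d = 0.837 m, so I = I_cm + Md² gives I = 1.3781 + (5.34)(0.837)² = 5.1191 kg·m².
Rectangular plate: I_cm = (1/12)M(a²+b²) = (1/12)(2.43)[(0.808)² + (0.256)²] = 0.14548 kg·m²; centre at d = 0.585 m, so I = I_cm + Md² gives I = 0.14548 + (2.43)(0.585)² = 0.97708 kg·m².
Total I = 0.013317 + 5.1191 + 0.97708 = 6.1095 kg·m².

6.11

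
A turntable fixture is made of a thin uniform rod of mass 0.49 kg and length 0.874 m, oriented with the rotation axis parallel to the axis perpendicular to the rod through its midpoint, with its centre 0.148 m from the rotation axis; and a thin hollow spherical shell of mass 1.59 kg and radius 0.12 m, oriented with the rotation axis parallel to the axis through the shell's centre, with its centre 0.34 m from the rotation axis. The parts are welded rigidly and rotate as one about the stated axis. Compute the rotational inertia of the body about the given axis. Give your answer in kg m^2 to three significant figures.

0.241

Thin rod: I_cm = (1/12)ML² = (1/12)(0.49)(0.874)² = 0.031192 kg m^2; centre at d = 0.148 m, so I = I_cm + Md² gives I = 0.031192 + (0.49)(0.148)² = 0.041925 kg m^2.
Spherical shell: I_cm = (2/3)MR² = (2/3)(1.59)(0.12)² = 0.015264 kg m^2; centre at d = 0.34 m, so I = I_cm + Md² gives I = 0.015264 + (1.59)(0.34)² = 0.19907 kg m^2.
Total I = 0.041925 + 0.19907 = 0.24099 kg m^2.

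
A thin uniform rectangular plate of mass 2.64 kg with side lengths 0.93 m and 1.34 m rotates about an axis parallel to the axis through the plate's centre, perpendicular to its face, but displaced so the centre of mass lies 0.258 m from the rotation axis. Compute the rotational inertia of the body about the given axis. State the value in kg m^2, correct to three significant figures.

0.761

I_cm = (1/12)M(a²+b²) = (1/12)(2.64)[(0.93)² + (1.34)²] = 0.58531 kg m^2; centre at d = 0.258 m, so I = I_cm + Md² gives I = 0.58531 + (2.64)(0.258)² = 0.76104 kg m^2.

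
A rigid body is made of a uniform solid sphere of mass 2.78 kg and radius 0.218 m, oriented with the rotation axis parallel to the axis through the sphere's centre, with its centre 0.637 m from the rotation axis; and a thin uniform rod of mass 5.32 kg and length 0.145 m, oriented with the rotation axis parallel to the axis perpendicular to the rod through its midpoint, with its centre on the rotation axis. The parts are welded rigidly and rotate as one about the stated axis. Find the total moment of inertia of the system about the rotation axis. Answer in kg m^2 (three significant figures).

1.19

Solid sphere: I_cm = (2/5)MR² = (2/5)(2.78)(0.218)² = 0.052847 kg m^2; centre at d = 0.637 m, so I = I_cm + Md² gives I = 0.052847 + (2.78)(0.637)² = 1.1809 kg m^2.
Thin rod: I_cm = (1/12)ML² = (1/12)(5.32)(0.145)² = 0.0093211 kg m^2; axis through the centre, so I = 0.0093211 kg m^2.
Total I = 1.1809 + 0.0093211 = 1.1902 kg m^2.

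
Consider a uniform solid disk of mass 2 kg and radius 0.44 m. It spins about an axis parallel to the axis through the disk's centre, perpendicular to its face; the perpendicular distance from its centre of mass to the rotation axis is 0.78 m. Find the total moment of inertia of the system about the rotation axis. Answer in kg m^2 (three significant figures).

1.41

I_cm = (1/2)MR² = (1/2)(2)(0.44)² = 0.1936 kg m^2; centre at d = 0.78 m, so the parallel axis theorem gives I = 0.1936 + (2)(0.78)² = 1.4104 kg m^2.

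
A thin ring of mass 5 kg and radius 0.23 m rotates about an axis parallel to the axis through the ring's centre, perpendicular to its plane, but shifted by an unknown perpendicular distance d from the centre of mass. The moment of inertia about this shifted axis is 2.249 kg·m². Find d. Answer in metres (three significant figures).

About the centre-of-mass axis, I_cm = MR² = (5)(0.23)² = 0.2645 kg·m².
Parallel axis theorem: I = I_cm + Md², so Md² = 2.249 − 0.2645 = 1.9845 kg·m².
d = √(1.9845 / 5) = 0.63 m.

0.630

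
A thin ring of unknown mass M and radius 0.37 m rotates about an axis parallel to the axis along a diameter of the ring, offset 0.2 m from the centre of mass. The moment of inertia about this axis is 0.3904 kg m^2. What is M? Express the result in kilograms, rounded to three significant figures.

I = I_cm + Md² = (1/2)MR² + Md² = M·[0.5·(0.37)² + (0.2)²] = M·0.10845.
So M = 0.3904 / 0.10845 = 3.5998 kg.

3.60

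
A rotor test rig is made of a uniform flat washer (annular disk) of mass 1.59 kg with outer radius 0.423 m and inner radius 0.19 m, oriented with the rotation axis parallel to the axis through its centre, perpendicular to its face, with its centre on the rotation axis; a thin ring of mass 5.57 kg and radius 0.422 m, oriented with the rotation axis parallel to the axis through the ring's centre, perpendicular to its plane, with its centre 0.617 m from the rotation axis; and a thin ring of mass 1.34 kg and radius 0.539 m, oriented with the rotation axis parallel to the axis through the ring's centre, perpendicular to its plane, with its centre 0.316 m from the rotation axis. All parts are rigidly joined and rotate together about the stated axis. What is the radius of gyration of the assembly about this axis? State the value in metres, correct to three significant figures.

Annular disk: I_cm = (1/2)M(R²+r²) = (1/2)(1.59)[(0.423)² + (0.19)²] = 0.17095 kg·m²; axis through the centre, so I = 0.17095 kg·m².
Thin ring: I_cm = MR² = (5.57)(0.422)² = 0.99193 kg·m²; centre at d = 0.617 m, so the parallel axis theorem gives I = 0.99193 + (5.57)(0.617)² = 3.1124 kg·m².
Thin ring: I_cm = MR² = (1.34)(0.539)² = 0.3893 kg·m²; centre at d = 0.316 m, so the parallel axis theorem gives I = 0.3893 + (1.34)(0.316)² = 0.52311 kg·m².
Total I = 3.8064 kg·m²; total mass M = 8.5 kg.
k = √(I/M) = √(3.8064/8.5) = 0.66919 m.

0.669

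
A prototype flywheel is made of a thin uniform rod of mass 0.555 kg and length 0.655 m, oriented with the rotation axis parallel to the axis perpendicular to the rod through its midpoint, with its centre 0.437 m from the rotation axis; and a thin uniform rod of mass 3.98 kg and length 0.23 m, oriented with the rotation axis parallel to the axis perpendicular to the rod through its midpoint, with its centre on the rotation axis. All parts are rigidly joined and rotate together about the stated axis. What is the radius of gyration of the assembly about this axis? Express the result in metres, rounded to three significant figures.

0.178

Thin rod: I_cm = (1/12)ML² = (1/12)(0.555)(0.655)² = 0.019842 kg·m²; centre at d = 0.437 m, so the parallel axis theorem gives I = 0.019842 + (0.555)(0.437)² = 0.12583 kg·m².
Thin rod: I_cm = (1/12)ML² = (1/12)(3.98)(0.23)² = 0.017545 kg·m²; axis through the centre, so I = 0.017545 kg·m².
Total I = 0.14338 kg·m²; total mass M = 4.535 kg.
k = √(I/M) = √(0.14338/4.535) = 0.17781 m.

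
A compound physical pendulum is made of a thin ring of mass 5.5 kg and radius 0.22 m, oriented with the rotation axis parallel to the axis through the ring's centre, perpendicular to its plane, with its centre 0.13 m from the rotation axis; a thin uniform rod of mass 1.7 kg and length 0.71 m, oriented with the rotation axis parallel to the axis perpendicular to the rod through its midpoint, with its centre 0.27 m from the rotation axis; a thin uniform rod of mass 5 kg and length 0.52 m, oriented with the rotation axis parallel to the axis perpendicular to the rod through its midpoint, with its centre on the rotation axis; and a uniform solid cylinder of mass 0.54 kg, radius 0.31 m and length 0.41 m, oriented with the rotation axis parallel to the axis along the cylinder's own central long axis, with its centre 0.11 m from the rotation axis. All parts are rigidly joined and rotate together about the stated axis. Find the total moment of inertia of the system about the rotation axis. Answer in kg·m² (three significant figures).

0.700

Thin ring: I_cm = MR² = (5.5)(0.22)² = 0.2662 kg·m²; centre at d = 0.13 m, so the parallel axis theorem gives I = 0.2662 + (5.5)(0.13)² = 0.35915 kg·m².
Thin rod: I_cm = (1/12)ML² = (1/12)(1.7)(0.71)² = 0.071414 kg·m²; centre at d = 0.27 m, so the parallel axis theorem gives I = 0.071414 + (1.7)(0.27)² = 0.19534 kg·m².
Thin rod: I_cm = (1/12)ML² = (1/12)(5)(0.52)² = 0.11267 kg·m²; axis through the centre, so I = 0.11267 kg·m².
Solid cylinder: I_cm = (1/2)MR² = (1/2)(0.54)(0.31)² = 0.025947 kg·m²; centre at d = 0.11 m, so the parallel axis theorem gives I = 0.025947 + (0.54)(0.11)² = 0.032481 kg·m².
Total I = 0.35915 + 0.19534 + 0.11267 + 0.032481 = 0.69964 kg·m².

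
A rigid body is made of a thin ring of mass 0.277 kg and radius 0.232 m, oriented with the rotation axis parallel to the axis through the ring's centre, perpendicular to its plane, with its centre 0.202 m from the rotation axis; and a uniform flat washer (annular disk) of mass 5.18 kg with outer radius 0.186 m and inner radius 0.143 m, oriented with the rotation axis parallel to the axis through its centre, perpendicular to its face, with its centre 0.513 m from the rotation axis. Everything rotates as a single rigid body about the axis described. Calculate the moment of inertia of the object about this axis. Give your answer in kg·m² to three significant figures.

1.53

Thin ring: I_cm = MR² = (0.277)(0.232)² = 0.014909 kg·m²; centre at d = 0.202 m, so the parallel axis theorem gives I = 0.014909 + (0.277)(0.202)² = 0.026212 kg·m².
Annular disk: I_cm = (1/2)M(R²+r²) = (1/2)(5.18)[(0.186)² + (0.143)²] = 0.14257 kg·m²; centre at d = 0.513 m, so the parallel axis theorem gives I = 0.14257 + (5.18)(0.513)² = 1.5058 kg·m².
Total I = 0.026212 + 1.5058 = 1.532 kg·m².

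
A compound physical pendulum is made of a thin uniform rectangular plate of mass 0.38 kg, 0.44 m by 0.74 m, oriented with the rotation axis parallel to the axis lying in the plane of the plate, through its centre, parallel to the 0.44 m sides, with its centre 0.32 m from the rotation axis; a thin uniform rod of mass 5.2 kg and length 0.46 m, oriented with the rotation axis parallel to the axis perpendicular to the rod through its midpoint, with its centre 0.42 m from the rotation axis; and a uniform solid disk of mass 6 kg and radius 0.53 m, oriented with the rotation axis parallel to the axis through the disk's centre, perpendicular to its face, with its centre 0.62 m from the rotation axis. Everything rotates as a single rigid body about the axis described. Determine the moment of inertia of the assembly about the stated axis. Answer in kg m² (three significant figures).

4.21

Rectangular plate: I_cm = (1/12)Mb² = (1/12)(0.38)(0.74)² = 0.017341 kg m²; centre at d = 0.32 m, so the parallel axis theorem gives I = 0.017341 + (0.38)(0.32)² = 0.056253 kg m².
Thin rod: I_cm = (1/12)ML² = (1/12)(5.2)(0.46)² = 0.091693 kg m²; centre at d = 0.42 m, so the parallel axis theorem gives I = 0.091693 + (5.2)(0.42)² = 1.009 kg m².
Solid disk: I_cm = (1/2)MR² = (1/2)(6)(0.53)² = 0.8427 kg m²; centre at d = 0.62 m, so the parallel axis theorem gives I = 0.8427 + (6)(0.62)² = 3.1491 kg m².
Total I = 0.056253 + 1.009 + 3.1491 = 4.2143 kg m².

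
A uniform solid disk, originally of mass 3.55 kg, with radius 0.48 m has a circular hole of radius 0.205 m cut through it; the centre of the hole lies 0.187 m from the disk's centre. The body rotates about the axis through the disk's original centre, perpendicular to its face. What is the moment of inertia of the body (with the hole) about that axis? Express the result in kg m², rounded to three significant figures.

0.373

Unpierced body about its centre: I₀ = (1/2)MR² = (1/2)(3.55)(0.48)² = 0.40896 kg m².
The removed disk has mass m = M·(r/R)² = (3.55)(0.205/0.48)² = 0.64752 kg (same uniform areal density).
Its moment of inertia about the rotation axis (parallel-axis theorem): I_hole = (1/2)mr² + md² = (1/2)(0.64752)(0.205)² + (0.64752)(0.187)² = 0.036249 kg m².
Treating the hole as negative mass, I = I₀ − I_hole = 0.40896 − 0.036249 = 0.37271 kg m².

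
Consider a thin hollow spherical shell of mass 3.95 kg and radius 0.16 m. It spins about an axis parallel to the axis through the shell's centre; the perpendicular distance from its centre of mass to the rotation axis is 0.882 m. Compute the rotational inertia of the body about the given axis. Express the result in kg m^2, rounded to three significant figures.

3.14

I_cm = (2/3)MR² = (2/3)(3.95)(0.16)² = 0.067413 kg m^2; centre at d = 0.882 m, so the parallel axis theorem gives I = 0.067413 + (3.95)(0.882)² = 3.1402 kg m^2.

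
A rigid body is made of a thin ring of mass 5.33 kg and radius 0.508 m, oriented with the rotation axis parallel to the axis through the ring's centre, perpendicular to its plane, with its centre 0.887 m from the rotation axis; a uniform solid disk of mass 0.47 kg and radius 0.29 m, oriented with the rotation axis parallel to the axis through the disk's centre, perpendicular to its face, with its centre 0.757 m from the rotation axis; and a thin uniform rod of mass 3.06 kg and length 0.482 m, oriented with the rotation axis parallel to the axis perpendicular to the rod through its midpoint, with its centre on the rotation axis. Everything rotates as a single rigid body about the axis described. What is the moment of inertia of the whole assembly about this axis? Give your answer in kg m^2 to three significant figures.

Thin ring: I_cm = MR² = (5.33)(0.508)² = 1.3755 kg m^2; centre at d = 0.887 m, so the parallel axis theorem gives I = 1.3755 + (5.33)(0.887)² = 5.569 kg m^2.
Solid disk: I_cm = (1/2)MR² = (1/2)(0.47)(0.29)² = 0.019763 kg m^2; centre at d = 0.757 m, so the parallel axis theorem gives I = 0.019763 + (0.47)(0.757)² = 0.2891 kg m^2.
Thin rod: I_cm = (1/12)ML² = (1/12)(3.06)(0.482)² = 0.059243 kg m^2; axis through the centre, so I = 0.059243 kg m^2.
Total I = 5.569 + 0.2891 + 0.059243 = 5.9173 kg m^2.

5.92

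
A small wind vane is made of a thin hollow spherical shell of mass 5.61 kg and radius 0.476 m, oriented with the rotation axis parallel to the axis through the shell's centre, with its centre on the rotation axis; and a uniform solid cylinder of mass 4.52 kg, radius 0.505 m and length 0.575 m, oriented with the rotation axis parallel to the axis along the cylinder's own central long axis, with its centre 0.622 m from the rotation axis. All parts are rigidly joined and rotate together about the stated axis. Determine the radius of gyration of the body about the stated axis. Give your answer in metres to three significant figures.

Spherical shell: I_cm = (2/3)MR² = (2/3)(5.61)(0.476)² = 0.84739 kg m^2; axis through the centre, so I = 0.84739 kg m^2.
Solid cylinder: I_cm = (1/2)MR² = (1/2)(4.52)(0.505)² = 0.57636 kg m^2; centre at d = 0.622 m, so the parallel axis theorem gives I = 0.57636 + (4.52)(0.622)² = 2.3251 kg m^2.
Total I = 3.1725 kg m^2; total mass M = 10.13 kg.
k = √(I/M) = √(3.1725/10.13) = 0.55962 m.

0.560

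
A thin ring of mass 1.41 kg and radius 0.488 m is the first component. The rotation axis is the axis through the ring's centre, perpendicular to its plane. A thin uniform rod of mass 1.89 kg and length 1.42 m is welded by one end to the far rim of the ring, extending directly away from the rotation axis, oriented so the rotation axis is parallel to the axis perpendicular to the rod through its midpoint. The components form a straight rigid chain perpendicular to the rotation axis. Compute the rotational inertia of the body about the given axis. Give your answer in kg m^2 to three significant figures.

3.37

Thin ring: I_cm = MR² = (1.41)(0.488)² = 0.33578 kg m^2; axis through the centre, so I = 0.33578 kg m^2.
Thin rod: I_cm = (1/12)ML² = (1/12)(1.89)(1.42)² = 0.31758 kg m^2; centre at d = 0.488 + 0.71 = 1.198 m, so the parallel axis theorem gives I = 0.31758 + (1.89)(1.198)² = 3.0301 kg m^2.
Total I = 0.33578 + 3.0301 = 3.3659 kg m^2.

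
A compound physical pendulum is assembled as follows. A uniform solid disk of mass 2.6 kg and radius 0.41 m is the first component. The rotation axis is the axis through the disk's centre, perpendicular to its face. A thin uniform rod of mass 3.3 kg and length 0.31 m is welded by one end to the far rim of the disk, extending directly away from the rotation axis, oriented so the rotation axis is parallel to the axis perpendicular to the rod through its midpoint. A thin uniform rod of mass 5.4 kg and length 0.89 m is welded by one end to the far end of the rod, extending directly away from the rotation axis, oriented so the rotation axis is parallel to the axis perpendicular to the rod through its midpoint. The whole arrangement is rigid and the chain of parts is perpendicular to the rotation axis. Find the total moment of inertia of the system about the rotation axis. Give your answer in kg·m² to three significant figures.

8.98

Solid disk: I_cm = (1/2)MR² = (1/2)(2.6)(0.41)² = 0.21853 kg·m²; axis through the centre, so I = 0.21853 kg·m².
Thin rod: I_cm = (1/12)ML² = (1/12)(3.3)(0.31)² = 0.026427 kg·m²; centre at d = 0.41 + 0.155 = 0.565 m, so the parallel axis theorem gives I = 0.026427 + (3.3)(0.565)² = 1.0799 kg·m².
Thin rod: I_cm = (1/12)ML² = (1/12)(5.4)(0.89)² = 0.35645 kg·m²; centre at d = 0.41 + 0.155 + 0.155 + 0.445 = 1.165 m, so the parallel axis theorem gives I = 0.35645 + (5.4)(1.165)² = 7.6855 kg·m².
Total I = 0.21853 + 1.0799 + 7.6855 = 8.9839 kg·m².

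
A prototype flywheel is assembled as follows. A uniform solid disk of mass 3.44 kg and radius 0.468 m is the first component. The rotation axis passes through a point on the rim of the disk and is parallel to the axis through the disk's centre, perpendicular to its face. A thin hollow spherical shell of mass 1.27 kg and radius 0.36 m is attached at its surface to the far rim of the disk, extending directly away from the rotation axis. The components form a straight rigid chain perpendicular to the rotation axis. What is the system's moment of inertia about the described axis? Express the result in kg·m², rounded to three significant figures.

3.37

Solid disk: I_cm = (1/2)MR² = (1/2)(3.44)(0.468)² = 0.37672 kg·m²; centre at d = 0.468 m, so the parallel axis theorem gives I = 0.37672 + (3.44)(0.468)² = 1.1302 kg·m².
Spherical shell: I_cm = (2/3)MR² = (2/3)(1.27)(0.36)² = 0.10973 kg·m²; centre at d = 0.468 + 0.468 + 0.36 = 1.296 m, so the parallel axis theorem gives I = 0.10973 + (1.27)(1.296)² = 2.2428 kg·m².
Total I = 1.1302 + 2.2428 = 3.373 kg·m².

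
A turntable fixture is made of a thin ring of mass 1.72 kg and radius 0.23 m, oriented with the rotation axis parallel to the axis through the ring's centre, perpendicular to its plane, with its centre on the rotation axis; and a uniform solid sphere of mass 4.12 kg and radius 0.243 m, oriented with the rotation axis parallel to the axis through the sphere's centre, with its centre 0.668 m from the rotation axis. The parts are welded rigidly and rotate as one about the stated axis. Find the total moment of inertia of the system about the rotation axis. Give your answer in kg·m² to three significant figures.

Thin ring: I_cm = MR² = (1.72)(0.23)² = 0.090988 kg·m²; axis through the centre, so I = 0.090988 kg·m².
Solid sphere: I_cm = (2/5)MR² = (2/5)(4.12)(0.243)² = 0.097313 kg·m²; centre at d = 0.668 m, so the parallel axis theorem gives I = 0.097313 + (4.12)(0.668)² = 1.9358 kg·m².
Total I = 0.090988 + 1.9358 = 2.0267 kg·m².

2.03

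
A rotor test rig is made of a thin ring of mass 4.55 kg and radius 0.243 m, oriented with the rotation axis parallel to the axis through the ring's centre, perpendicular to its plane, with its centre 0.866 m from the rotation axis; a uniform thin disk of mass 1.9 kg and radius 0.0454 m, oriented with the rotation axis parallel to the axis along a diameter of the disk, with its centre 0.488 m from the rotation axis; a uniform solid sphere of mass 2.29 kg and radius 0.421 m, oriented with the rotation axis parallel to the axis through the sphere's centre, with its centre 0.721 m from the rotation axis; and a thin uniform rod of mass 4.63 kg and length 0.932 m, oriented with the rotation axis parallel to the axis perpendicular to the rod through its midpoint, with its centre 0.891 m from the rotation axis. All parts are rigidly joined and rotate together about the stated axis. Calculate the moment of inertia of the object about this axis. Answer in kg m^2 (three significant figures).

Thin ring: I_cm = MR² = (4.55)(0.243)² = 0.26867 kg m^2; centre at d = 0.866 m, so I = I_cm + Md² gives I = 0.26867 + (4.55)(0.866)² = 3.681 kg m^2.
Thin disk: I_cm = (1/4)MR² = (1/4)(1.9)(0.0454)² = 0.00097905 kg m^2; centre at d = 0.488 m, so I = I_cm + Md² gives I = 0.00097905 + (1.9)(0.488)² = 0.45345 kg m^2.
Solid sphere: I_cm = (2/5)MR² = (2/5)(2.29)(0.421)² = 0.16235 kg m^2; centre at d = 0.721 m, so I = I_cm + Md² gives I = 0.16235 + (2.29)(0.721)² = 1.3528 kg m^2.
Thin rod: I_cm = (1/12)ML² = (1/12)(4.63)(0.932)² = 0.33514 kg m^2; centre at d = 0.891 m, so I = I_cm + Md² gives I = 0.33514 + (4.63)(0.891)² = 4.0108 kg m^2.
Total I = 3.681 + 0.45345 + 1.3528 + 4.0108 = 9.498 kg m^2.

9.50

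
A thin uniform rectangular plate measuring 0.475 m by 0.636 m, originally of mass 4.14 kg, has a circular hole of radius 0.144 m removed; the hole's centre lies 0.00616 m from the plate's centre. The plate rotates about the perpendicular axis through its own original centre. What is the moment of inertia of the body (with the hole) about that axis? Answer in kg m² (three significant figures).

Unpierced body about its centre: I₀ = (1/12)M(a²+b²) = (1/12)(4.14)[(0.475)² + (0.636)²] = 0.21739 kg m².
The removed disk has mass m = M·πr²/(ab) = (4.14)·π(0.144)²/(0.475·0.636) = 0.89274 kg (same uniform areal density).
Its moment of inertia about the rotation axis (parallel-axis theorem): I_hole = (1/2)mr² + md² = (1/2)(0.89274)(0.144)² + (0.89274)(0.00616)² = 0.0092898 kg m².
Treating the hole as negative mass, I = I₀ − I_hole = 0.21739 − 0.0092898 = 0.2081 kg m².

0.208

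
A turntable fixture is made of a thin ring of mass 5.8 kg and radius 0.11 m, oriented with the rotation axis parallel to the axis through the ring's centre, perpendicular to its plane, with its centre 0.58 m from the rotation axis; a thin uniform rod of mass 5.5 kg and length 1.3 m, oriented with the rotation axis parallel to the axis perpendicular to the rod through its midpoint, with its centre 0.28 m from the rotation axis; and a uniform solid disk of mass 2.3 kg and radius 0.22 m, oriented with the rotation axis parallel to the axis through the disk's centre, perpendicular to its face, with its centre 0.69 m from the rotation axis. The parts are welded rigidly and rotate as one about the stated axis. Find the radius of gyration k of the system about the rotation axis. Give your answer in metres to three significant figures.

Thin ring: I_cm = MR² = (5.8)(0.11)² = 0.07018 kg m²; centre at d = 0.58 m, so I = I_cm + Md² gives I = 0.07018 + (5.8)(0.58)² = 2.0213 kg m².
Thin rod: I_cm = (1/12)ML² = (1/12)(5.5)(1.3)² = 0.77458 kg m²; centre at d = 0.28 m, so I = I_cm + Md² gives I = 0.77458 + (5.5)(0.28)² = 1.2058 kg m².
Solid disk: I_cm = (1/2)MR² = (1/2)(2.3)(0.22)² = 0.05566 kg m²; centre at d = 0.69 m, so I = I_cm + Md² gives I = 0.05566 + (2.3)(0.69)² = 1.1507 kg m².
Total I = 4.3778 kg m²; total mass M = 13.6 kg.
k = √(I/M) = √(4.3778/13.6) = 0.56736 m.

0.567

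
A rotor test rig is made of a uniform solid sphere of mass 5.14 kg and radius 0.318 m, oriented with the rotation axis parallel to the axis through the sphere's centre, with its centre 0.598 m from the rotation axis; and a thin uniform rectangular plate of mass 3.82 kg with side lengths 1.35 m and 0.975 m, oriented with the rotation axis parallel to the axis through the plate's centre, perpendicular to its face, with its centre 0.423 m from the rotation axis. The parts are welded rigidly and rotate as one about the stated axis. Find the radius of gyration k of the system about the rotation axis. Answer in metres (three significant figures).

Solid sphere: I_cm = (2/5)MR² = (2/5)(5.14)(0.318)² = 0.20791 kg m²; centre at d = 0.598 m, so I = I_cm + Md² gives I = 0.20791 + (5.14)(0.598)² = 2.046 kg m².
Rectangular plate: I_cm = (1/12)M(a²+b²) = (1/12)(3.82)[(1.35)² + (0.975)²] = 0.88278 kg m²; centre at d = 0.423 m, so I = I_cm + Md² gives I = 0.88278 + (3.82)(0.423)² = 1.5663 kg m².
Total I = 3.6123 kg m²; total mass M = 8.96 kg.
k = √(I/M) = √(3.6123/8.96) = 0.63495 m.

0.635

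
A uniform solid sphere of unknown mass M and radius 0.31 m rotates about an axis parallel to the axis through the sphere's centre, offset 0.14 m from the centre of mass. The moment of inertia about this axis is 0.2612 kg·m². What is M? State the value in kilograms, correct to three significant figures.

I = I_cm + Md² = (2/5)MR² + Md² = M·[0.4·(0.31)² + (0.14)²] = M·0.05804.
So M = 0.2612 / 0.05804 = 4.5003 kg.

4.50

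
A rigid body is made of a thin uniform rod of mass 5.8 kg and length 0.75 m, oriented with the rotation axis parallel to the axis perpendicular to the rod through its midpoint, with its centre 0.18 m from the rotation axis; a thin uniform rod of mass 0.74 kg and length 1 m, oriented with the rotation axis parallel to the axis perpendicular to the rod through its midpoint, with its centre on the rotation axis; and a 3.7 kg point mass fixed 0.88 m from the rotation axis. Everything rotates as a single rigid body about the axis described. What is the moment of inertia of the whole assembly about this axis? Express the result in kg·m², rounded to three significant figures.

3.39

Thin rod: I_cm = (1/12)ML² = (1/12)(5.8)(0.75)² = 0.27187 kg·m²; centre at d = 0.18 m, so I = I_cm + Md² gives I = 0.27187 + (5.8)(0.18)² = 0.45979 kg·m².
Thin rod: I_cm = (1/12)ML² = (1/12)(0.74)(1)² = 0.061667 kg·m²; axis through the centre, so I = 0.061667 kg·m².
Point mass: I_cm = 0; centre at d = 0.88 m, so I = I_cm + Md² gives I = 0 + (3.7)(0.88)² = 2.8653 kg·m².
Total I = 0.45979 + 0.061667 + 2.8653 = 3.3867 kg·m².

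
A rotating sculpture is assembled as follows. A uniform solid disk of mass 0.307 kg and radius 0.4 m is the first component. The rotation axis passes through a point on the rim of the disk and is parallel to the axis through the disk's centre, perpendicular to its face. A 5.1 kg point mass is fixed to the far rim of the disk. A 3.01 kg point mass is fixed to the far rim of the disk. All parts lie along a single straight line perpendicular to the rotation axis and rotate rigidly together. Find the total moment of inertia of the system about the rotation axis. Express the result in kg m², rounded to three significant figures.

5.26

Solid disk: I_cm = (1/2)MR² = (1/2)(0.307)(0.4)² = 0.02456 kg m²; centre at d = 0.4 m, so I = I_cm + Md² gives I = 0.02456 + (0.307)(0.4)² = 0.07368 kg m².
Point mass: I_cm = 0; centre at d = 0.4 + 0.4 = 0.8 m, so I = I_cm + Md² gives I = 0 + (5.1)(0.8)² = 3.264 kg m².
Point mass: I_cm = 0; centre at d = 0.4 + 0.4 = 0.8 m, so I = I_cm + Md² gives I = 0 + (3.01)(0.8)² = 1.9264 kg m².
Total I = 0.07368 + 3.264 + 1.9264 = 5.2641 kg m².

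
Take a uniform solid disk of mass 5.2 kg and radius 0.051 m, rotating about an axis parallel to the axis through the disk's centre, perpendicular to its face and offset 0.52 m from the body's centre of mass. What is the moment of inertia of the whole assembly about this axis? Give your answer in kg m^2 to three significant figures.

I_cm = (1/2)MR² = (1/2)(5.2)(0.051)² = 0.0067626 kg m^2; centre at d = 0.52 m, so I = I_cm + Md² gives I = 0.0067626 + (5.2)(0.52)² = 1.4128 kg m^2.

1.41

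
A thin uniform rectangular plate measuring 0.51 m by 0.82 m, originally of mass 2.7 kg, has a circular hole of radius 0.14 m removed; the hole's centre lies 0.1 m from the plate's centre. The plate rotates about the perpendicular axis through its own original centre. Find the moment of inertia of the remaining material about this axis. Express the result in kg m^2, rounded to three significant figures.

Unpierced body about its centre: I₀ = (1/12)M(a²+b²) = (1/12)(2.7)[(0.51)² + (0.82)²] = 0.20981 kg m^2.
The removed disk has mass m = M·πr²/(ab) = (2.7)·π(0.14)²/(0.51·0.82) = 0.39754 kg (same uniform areal density).
Its moment of inertia about the rotation axis (parallel-axis theorem): I_hole = (1/2)mr² + md² = (1/2)(0.39754)(0.14)² + (0.39754)(0.1)² = 0.0078714 kg m^2.
Treating the hole as negative mass, I = I₀ − I_hole = 0.20981 − 0.0078714 = 0.20194 kg m^2.

0.202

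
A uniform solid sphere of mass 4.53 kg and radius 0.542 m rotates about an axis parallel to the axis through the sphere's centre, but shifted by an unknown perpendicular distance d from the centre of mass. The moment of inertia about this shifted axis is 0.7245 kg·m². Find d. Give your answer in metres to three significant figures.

About the centre-of-mass axis, I_cm = (2/5)MR² = (2/5)(4.53)(0.542)² = 0.5323 kg·m².
Parallel axis theorem: I = I_cm + Md², so Md² = 0.7245 − 0.5323 = 0.1922 kg·m².
d = √(0.1922 / 4.53) = 0.20598 m.

0.206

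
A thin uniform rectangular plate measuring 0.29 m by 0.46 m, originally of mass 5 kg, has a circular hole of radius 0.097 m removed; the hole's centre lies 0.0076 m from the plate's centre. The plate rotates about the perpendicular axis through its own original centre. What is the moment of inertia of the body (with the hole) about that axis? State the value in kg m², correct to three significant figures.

0.118

Unpierced body about its centre: I₀ = (1/12)M(a²+b²) = (1/12)(5)[(0.29)² + (0.46)²] = 0.12321 kg m².
The removed disk has mass m = M·πr²/(ab) = (5)·π(0.097)²/(0.29·0.46) = 1.1079 kg (same uniform areal density).
Its moment of inertia about the rotation axis (parallel-axis theorem): I_hole = (1/2)mr² + md² = (1/2)(1.1079)(0.097)² + (1.1079)(0.0076)² = 0.0052762 kg m².
Treating the hole as negative mass, I = I₀ − I_hole = 0.12321 − 0.0052762 = 0.11793 kg m².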